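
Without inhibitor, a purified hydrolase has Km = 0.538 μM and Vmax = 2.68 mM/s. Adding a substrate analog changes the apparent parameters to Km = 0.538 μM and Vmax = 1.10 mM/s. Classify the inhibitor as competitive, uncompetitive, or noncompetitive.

Vmax decreases (2.68 → 1.10 mM/s) while Km is unchanged — pure noncompetitive inhibition.

noncompetitive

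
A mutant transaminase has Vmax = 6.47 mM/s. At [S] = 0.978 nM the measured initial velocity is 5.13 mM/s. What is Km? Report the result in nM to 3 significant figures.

v/Vmax = 5.13/6.47 = 0.7929 = [S]/(Km+[S]).
So Km + [S] = [S]/0.7929 = 1.233 nM, giving Km = 1.233 − 0.978 = 0.255 nM.

0.255 nM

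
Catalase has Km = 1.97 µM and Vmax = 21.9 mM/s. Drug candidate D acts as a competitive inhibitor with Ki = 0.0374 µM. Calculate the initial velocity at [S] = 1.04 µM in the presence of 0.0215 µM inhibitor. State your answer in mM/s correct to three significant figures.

5.50 mM/s

α = 1 + [I]/Ki = 1 + 0.0215/0.0374 = 1.575.
For a competitive inhibitor, Vmax is unchanged and the apparent Km becomes α·Km: Km,app = 3.10 µM, Vmax,app = 21.9 mM/s.
v = Vmax,app·[S]/(Km,app + [S]) = 21.9 × 1.04/(3.10 + 1.04) = 5.50 mM/s.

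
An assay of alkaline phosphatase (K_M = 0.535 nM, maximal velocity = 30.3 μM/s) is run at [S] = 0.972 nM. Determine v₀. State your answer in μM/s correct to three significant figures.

19.5 μM/s

[S]/(Km+[S]) = 0.972/1.507 = 0.6450, the fractional saturation.
v = 0.6450 × Vmax = 0.6450 × 30.3 = 19.5 μM/s.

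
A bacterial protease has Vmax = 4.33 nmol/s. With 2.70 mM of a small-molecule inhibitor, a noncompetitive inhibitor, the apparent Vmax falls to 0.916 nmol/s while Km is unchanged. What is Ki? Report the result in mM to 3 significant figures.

0.724 mM

Noncompetitive: Vmax,app = Vmax/α with α = 1 + [I]/Ki.
α = Vmax/Vmax,app = 4.33/0.916 = 4.727.
Ki = [I]/(α − 1) = 2.70/3.727 = 0.724 mM.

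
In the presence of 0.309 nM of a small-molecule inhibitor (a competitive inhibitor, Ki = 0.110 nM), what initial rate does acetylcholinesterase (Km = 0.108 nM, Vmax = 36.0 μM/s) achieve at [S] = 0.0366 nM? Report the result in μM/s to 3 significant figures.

2.94 μM/s

With α = 1 + [I]/Ki = 1 + 0.309/0.110 = 3.809, the competitive rate law is v = Vmax[S] / (αKm + [S]).
v = 36.0×0.0366 / (3.809×0.108 + 0.0366) = 1.318/0.4480 = 2.94 μM/s.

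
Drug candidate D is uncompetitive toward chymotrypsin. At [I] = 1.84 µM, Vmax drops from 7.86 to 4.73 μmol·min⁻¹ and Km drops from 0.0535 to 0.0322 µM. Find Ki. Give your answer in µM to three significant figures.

2.78 µM

Uncompetitive: Vmax,app = Vmax/α (and Km,app = Km/α) with α = 1 + [I]/Ki.
α = Vmax/Vmax,app = 7.86/4.73 = 1.662.
Since α = 1 + [I]/Ki, [I]/Ki = 1.662 − 1 = 0.6617 and Ki = 1.84/0.6617 = 2.78 µM.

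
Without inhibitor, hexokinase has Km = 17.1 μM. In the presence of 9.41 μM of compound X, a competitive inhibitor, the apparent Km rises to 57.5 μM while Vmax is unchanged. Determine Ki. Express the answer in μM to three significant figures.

Competitive: Km,app = α·Km with α = 1 + [I]/Ki.
α = Km,app/Km = 57.5/17.1 = 3.363.
Since α = 1 + [I]/Ki, [I]/Ki = 3.363 − 1 = 2.363 and Ki = 9.41/2.363 = 3.98 μM.

3.98 μM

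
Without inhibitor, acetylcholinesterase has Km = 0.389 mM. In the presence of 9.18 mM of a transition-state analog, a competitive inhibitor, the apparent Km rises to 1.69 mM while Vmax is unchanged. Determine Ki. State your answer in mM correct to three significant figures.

Competitive: Km,app = α·Km with α = 1 + [I]/Ki.
α = Km,app/Km = 1.69/0.389 = 4.344.
Ki = [I]/(α − 1) = 9.18/3.344 = 2.74 mM.

2.74 mM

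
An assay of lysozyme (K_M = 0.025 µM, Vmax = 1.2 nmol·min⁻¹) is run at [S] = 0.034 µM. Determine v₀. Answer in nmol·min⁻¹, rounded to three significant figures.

v = Vmax·[S]/(Km + [S]) = 1.2 × 0.034 / (0.025 + 0.034)
  = 0.04080 / 0.05900 = 0.692 nmol·min⁻¹.

0.692 nmol·min⁻¹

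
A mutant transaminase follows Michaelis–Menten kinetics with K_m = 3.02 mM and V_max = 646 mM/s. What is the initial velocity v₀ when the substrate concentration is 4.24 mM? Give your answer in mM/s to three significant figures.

377 mM/s

v = Vmax·[S]/(Km + [S]) = 646 × 4.24 / (3.02 + 4.24)
  = 2739 / 7.260 = 377 mM/s.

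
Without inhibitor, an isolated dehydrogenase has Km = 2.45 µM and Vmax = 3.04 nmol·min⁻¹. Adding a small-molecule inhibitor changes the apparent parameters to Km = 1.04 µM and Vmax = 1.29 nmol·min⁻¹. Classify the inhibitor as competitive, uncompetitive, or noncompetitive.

uncompetitive

Both Km and Vmax decrease by the same factor (~2.36-fold) — characteristic of uncompetitive inhibition.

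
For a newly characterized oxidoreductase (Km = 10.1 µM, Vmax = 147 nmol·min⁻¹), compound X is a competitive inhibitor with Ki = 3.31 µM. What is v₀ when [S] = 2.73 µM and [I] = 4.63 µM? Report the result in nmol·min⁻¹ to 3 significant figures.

14.9 nmol·min⁻¹

With α = 1 + [I]/Ki = 1 + 4.63/3.31 = 2.399, the competitive rate law is v = Vmax[S] / (αKm + [S]).
v = 147×2.73 / (2.399×10.1 + 2.73) = 401.3/26.96 = 14.9 nmol·min⁻¹.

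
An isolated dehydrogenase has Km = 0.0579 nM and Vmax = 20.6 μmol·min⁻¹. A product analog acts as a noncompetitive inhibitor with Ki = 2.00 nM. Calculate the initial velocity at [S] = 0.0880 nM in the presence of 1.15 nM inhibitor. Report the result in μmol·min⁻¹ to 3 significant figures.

7.89 μmol·min⁻¹

α = 1 + [I]/Ki = 1 + 1.15/2.00 = 1.575.
For a noncompetitive inhibitor, Vmax is reduced to Vmax/α while Km is unchanged: Km,app = 0.0579 nM, Vmax,app = 13.1 μmol·min⁻¹.
v = Vmax,app·[S]/(Km,app + [S]) = 13.1 × 0.0880/(0.0579 + 0.0880) = 7.89 μmol·min⁻¹.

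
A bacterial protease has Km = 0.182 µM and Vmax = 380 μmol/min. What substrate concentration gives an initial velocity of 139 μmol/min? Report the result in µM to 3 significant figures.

0.105 µM

Rearranging v = Vmax[S]/(Km+[S]) gives [S] = Km·v/(Vmax − v).
[S] = 0.182 × 139 / (380 − 139) = 25.30/241.0 = 0.105 µM.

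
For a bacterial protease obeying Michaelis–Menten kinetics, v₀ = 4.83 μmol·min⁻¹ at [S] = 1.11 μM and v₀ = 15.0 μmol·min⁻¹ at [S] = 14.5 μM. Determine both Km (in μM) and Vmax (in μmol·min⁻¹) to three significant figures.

In reciprocal form, 1/v = (Km/Vmax)·(1/[S]) + 1/Vmax. The two points give (1/[S], 1/v) = (0.9009, 0.2070) and (0.06897, 0.06667).
Slope = (0.2070 − 0.06667)/(0.9009 − 0.06897) = 0.1687; intercept = 0.2070 − 0.1687×0.9009 = 0.05503.
Vmax = 1/intercept = 18.2 μmol·min⁻¹; Km = slope × Vmax = 0.1687 × 18.2 = 3.07 μM.

Km = 3.07 μM; Vmax = 18.2 μmol·min⁻¹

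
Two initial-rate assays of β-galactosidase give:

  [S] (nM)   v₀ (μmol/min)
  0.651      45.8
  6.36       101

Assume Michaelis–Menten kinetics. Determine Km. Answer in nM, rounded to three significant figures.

1.01 nM

From v = Vmax[S]/(Km+[S]), each point gives Vmax = v(Km+[S])/[S].
Equating: 45.8(Km+0.651)/0.651 = 101(Km+6.36)/6.36.
70.35·Km + 45.8 = 15.88·Km + 101, so (70.35 − 15.88)·Km = 101 − 45.8.
Km = 55.20/54.47 = 1.01 nM; then Vmax = 45.8(1.01+0.651)/0.651 = 117 μmol/min.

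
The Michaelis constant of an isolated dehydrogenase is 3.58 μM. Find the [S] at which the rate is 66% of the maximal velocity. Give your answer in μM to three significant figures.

6.95 μM

v/Vmax = [S]/(Km+[S]) = 0.66, so [S] = Km·0.66/(1 − 0.66) = 3.58 × 1.941.
[S] = 6.95 μM.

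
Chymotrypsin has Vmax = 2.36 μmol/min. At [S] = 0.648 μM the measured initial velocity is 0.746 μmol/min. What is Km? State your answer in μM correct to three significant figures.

1.40 μM

v/Vmax = 0.746/2.36 = 0.3161 = [S]/(Km+[S]).
So Km + [S] = [S]/0.3161 = 2.050 μM, giving Km = 2.050 − 0.648 = 1.40 μM.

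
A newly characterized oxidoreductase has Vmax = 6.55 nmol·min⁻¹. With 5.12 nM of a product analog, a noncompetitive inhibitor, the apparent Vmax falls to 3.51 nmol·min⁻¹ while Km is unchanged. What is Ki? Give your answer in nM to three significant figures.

Noncompetitive: Vmax,app = Vmax/α with α = 1 + [I]/Ki.
α = Vmax/Vmax,app = 6.55/3.51 = 1.866.
Since α = 1 + [I]/Ki, [I]/Ki = 1.866 − 1 = 0.8661 and Ki = 5.12/0.8661 = 5.91 nM.

5.91 nM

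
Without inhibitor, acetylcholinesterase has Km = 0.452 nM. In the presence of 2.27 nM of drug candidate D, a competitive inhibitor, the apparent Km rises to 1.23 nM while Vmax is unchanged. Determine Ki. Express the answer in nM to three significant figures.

1.32 nM

Competitive: Km,app = α·Km with α = 1 + [I]/Ki.
α = Km,app/Km = 1.23/0.452 = 2.721.
Since α = 1 + [I]/Ki, [I]/Ki = 2.721 − 1 = 1.721 and Ki = 2.27/1.721 = 1.32 nM.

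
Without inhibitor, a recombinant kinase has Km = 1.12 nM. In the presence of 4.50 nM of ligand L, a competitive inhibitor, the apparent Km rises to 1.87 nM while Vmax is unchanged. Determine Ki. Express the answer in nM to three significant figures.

Competitive: Km,app = α·Km with α = 1 + [I]/Ki.
α = Km,app/Km = 1.87/1.12 = 1.670.
Ki = [I]/(α − 1) = 4.50/0.6696 = 6.72 nM.

6.72 nM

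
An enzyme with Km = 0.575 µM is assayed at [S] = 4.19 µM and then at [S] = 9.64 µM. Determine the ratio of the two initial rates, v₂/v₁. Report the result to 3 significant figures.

1.07

The fractional saturations are [S]/(Km+[S]) = 4.19/4.765 = 0.8793 and 9.64/10.22 = 0.9437.
v₂/v₁ is just their ratio: 0.9437/0.8793 = 1.07.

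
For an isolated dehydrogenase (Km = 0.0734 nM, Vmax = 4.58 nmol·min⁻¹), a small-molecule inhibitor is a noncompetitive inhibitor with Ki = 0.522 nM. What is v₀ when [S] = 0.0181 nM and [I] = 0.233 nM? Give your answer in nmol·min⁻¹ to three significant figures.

0.626 nmol·min⁻¹

α = 1 + [I]/Ki = 1 + 0.233/0.522 = 1.446.
For a noncompetitive inhibitor, Vmax is reduced to Vmax/α while Km is unchanged: Km,app = 0.0734 nM, Vmax,app = 3.17 nmol·min⁻¹.
v = Vmax,app·[S]/(Km,app + [S]) = 3.17 × 0.0181/(0.0734 + 0.0181) = 0.626 nmol·min⁻¹.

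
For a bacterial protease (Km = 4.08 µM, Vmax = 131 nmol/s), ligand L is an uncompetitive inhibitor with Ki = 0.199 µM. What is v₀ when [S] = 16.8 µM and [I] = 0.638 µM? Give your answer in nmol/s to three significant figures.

α = 1 + [I]/Ki = 1 + 0.638/0.199 = 4.206.
For an uncompetitive inhibitor, both parameters are divided by α, giving Vmax/α and Km/α: Km,app = 0.970 µM, Vmax,app = 31.1 nmol/s.
v = Vmax,app·[S]/(Km,app + [S]) = 31.1 × 16.8/(0.970 + 16.8) = 29.4 nmol/s.

29.4 nmol/s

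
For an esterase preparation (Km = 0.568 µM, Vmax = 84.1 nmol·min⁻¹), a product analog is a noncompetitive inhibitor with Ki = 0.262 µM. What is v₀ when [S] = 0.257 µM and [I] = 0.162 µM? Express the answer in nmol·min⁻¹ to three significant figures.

16.2 nmol·min⁻¹

α = 1 + [I]/Ki = 1 + 0.162/0.262 = 1.618.
For a noncompetitive inhibitor, Vmax is reduced to Vmax/α while Km is unchanged: Km,app = 0.568 µM, Vmax,app = 52.0 nmol·min⁻¹.
v = Vmax,app·[S]/(Km,app + [S]) = 52.0 × 0.257/(0.568 + 0.257) = 16.2 nmol·min⁻¹.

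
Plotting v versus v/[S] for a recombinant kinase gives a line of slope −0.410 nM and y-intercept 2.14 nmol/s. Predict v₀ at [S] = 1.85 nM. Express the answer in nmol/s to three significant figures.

In the Eadie–Hofstee form v = Vmax − Km·(v/[S]), the slope is −Km and the intercept is Vmax, so Km = 0.410 nM and Vmax = 2.14 nmol/s.
v = 2.14 × 1.85/(0.410 + 1.85) = 1.75 nmol/s.

1.75 nmol/s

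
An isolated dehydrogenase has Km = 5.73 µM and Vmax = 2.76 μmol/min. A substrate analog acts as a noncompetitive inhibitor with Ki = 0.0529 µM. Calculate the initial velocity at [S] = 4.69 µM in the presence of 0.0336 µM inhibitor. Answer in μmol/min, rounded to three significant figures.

0.760 μmol/min

α = 1 + [I]/Ki = 1 + 0.0336/0.0529 = 1.635.
For a noncompetitive inhibitor, Vmax is reduced to Vmax/α while Km is unchanged: Km,app = 5.73 µM, Vmax,app = 1.69 μmol/min.
v = Vmax,app·[S]/(Km,app + [S]) = 1.69 × 4.69/(5.73 + 4.69) = 0.760 μmol/min.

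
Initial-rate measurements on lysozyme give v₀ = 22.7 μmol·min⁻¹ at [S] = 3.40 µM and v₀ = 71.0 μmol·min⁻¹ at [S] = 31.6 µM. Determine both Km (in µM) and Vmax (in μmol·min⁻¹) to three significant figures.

Km = 10.9 µM; Vmax = 95.5 μmol·min⁻¹

In reciprocal form, 1/v = (Km/Vmax)·(1/[S]) + 1/Vmax. The two points give (1/[S], 1/v) = (0.2941, 0.04405) and (0.03165, 0.01408).
Slope = (0.04405 − 0.01408)/(0.2941 − 0.03165) = 0.1142; intercept = 0.04405 − 0.1142×0.2941 = 0.01047.
Vmax = 1/intercept = 95.5 μmol·min⁻¹; Km = slope × Vmax = 0.1142 × 95.5 = 10.9 µM.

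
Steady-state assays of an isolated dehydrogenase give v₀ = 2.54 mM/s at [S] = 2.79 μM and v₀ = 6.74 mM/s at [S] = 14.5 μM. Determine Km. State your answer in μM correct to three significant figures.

9.43 μM

From v = Vmax[S]/(Km+[S]), each point gives Vmax = v(Km+[S])/[S].
Equating: 2.54(Km+2.79)/2.79 = 6.74(Km+14.5)/14.5.
0.9104·Km + 2.54 = 0.4648·Km + 6.74, so (0.9104 − 0.4648)·Km = 6.74 − 2.54.
Km = 4.200/0.4456 = 9.43 μM; then Vmax = 2.54(9.43+2.79)/2.79 = 11.1 mM/s.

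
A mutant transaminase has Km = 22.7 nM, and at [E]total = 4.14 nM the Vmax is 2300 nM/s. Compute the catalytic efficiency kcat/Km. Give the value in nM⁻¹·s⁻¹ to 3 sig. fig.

24.5 nM⁻¹·s⁻¹

kcat = Vmax/[E]total = 2300/4.14 = 556 s⁻¹.
kcat/Km = 556/22.7 = 24.5 nM⁻¹·s⁻¹.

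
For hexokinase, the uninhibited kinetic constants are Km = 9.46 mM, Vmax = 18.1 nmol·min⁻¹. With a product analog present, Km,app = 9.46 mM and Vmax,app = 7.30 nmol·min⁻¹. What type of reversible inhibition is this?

Vmax decreases (18.1 → 7.30 nmol·min⁻¹) while Km is unchanged — pure noncompetitive inhibition.

noncompetitive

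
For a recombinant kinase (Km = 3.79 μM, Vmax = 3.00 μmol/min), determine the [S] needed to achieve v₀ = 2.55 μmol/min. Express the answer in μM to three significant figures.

Rearranging v = Vmax[S]/(Km+[S]) gives [S] = Km·v/(Vmax − v).
[S] = 3.79 × 2.55 / (3.00 − 2.55) = 9.664/0.4500 = 21.5 μM.

21.5 μM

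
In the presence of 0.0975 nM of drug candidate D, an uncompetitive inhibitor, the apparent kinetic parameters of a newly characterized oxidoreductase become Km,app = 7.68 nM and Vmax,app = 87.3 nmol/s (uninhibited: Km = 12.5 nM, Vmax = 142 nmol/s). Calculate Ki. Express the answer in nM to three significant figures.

Uncompetitive: Vmax,app = Vmax/α (and Km,app = Km/α) with α = 1 + [I]/Ki.
α = Vmax/Vmax,app = 142/87.3 = 1.627.
Since α = 1 + [I]/Ki, [I]/Ki = 1.627 − 1 = 0.6266 and Ki = 0.0975/0.6266 = 0.156 nM.

0.156 nM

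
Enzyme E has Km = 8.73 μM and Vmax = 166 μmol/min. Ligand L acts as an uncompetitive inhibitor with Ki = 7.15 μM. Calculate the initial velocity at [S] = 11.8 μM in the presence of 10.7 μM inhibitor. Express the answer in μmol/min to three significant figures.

α = 1 + [I]/Ki = 1 + 10.7/7.15 = 2.497.
For an uncompetitive inhibitor, both parameters are divided by α, giving Vmax/α and Km/α: Km,app = 3.50 μM, Vmax,app = 66.5 μmol/min.
v = Vmax,app·[S]/(Km,app + [S]) = 66.5 × 11.8/(3.50 + 11.8) = 51.3 μmol/min.

51.3 μmol/min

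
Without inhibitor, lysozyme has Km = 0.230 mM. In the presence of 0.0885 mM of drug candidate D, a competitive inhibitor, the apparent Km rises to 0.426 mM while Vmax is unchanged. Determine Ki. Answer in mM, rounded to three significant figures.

Competitive: Km,app = α·Km with α = 1 + [I]/Ki.
α = Km,app/Km = 0.426/0.230 = 1.852.
Since α = 1 + [I]/Ki, [I]/Ki = 1.852 − 1 = 0.8522 and Ki = 0.0885/0.8522 = 0.104 mM.

0.104 mM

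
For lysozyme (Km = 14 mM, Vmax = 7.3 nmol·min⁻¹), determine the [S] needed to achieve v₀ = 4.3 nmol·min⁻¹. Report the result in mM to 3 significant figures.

20.1 mM

Rearranging v = Vmax[S]/(Km+[S]) gives [S] = Km·v/(Vmax − v).
[S] = 14 × 4.3 / (7.3 − 4.3) = 60.20/3.000 = 20.1 mM.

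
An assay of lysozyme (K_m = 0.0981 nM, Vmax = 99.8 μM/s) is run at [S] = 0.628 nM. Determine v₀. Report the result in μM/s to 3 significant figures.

86.3 μM/s

[S]/(Km+[S]) = 0.628/0.7261 = 0.8649, the fractional saturation.
v = 0.8649 × Vmax = 0.8649 × 99.8 = 86.3 μM/s.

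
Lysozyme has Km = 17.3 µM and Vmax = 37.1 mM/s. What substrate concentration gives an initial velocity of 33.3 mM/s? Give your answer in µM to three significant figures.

152 µM

The required fractional saturation is v/Vmax = 33.3/37.1 = 0.8976.
Then [S]/(Km+[S]) = 0.8976 ⇒ [S] = 17.3 × 0.8976/(1 − 0.8976) = 152 µM.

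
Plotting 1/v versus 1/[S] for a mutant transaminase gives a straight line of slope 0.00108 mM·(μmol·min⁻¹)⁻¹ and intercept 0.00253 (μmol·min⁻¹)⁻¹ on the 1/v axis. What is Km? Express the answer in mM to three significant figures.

0.427 mM

y-intercept = 1/Vmax ⇒ Vmax = 395 μmol·min⁻¹; slope = Km/Vmax ⇒ Km = slope × Vmax.
Km = 0.00108 × 395 = 0.427 mM.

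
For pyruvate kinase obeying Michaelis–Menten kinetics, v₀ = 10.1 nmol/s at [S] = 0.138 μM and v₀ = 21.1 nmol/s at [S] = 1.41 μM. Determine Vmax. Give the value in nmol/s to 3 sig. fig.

From v = Vmax[S]/(Km+[S]), each point gives Vmax = v(Km+[S])/[S].
Equating: 10.1(Km+0.138)/0.138 = 21.1(Km+1.41)/1.41.
73.19·Km + 10.1 = 14.96·Km + 21.1, so (73.19 − 14.96)·Km = 21.1 − 10.1.
Km = 11.00/58.22 = 0.189 μM; then Vmax = 10.1(0.189+0.138)/0.138 = 23.9 nmol/s.

23.9 nmol/s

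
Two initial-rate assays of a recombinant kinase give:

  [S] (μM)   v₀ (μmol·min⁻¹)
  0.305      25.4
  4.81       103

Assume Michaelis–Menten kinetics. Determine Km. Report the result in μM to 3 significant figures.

1.25 μM

From v = Vmax[S]/(Km+[S]), each point gives Vmax = v(Km+[S])/[S].
Equating: 25.4(Km+0.305)/0.305 = 103(Km+4.81)/4.81.
83.28·Km + 25.4 = 21.41·Km + 103, so (83.28 − 21.41)·Km = 103 − 25.4.
Km = 77.60/61.86 = 1.25 μM; then Vmax = 25.4(1.25+0.305)/0.305 = 130 μmol·min⁻¹.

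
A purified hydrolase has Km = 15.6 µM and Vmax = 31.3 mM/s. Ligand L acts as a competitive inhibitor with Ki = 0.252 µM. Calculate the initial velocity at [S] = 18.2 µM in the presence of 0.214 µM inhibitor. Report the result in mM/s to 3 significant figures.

With α = 1 + [I]/Ki = 1 + 0.214/0.252 = 1.849, the competitive rate law is v = Vmax[S] / (αKm + [S]).
v = 31.3×18.2 / (1.849×15.6 + 18.2) = 569.7/47.05 = 12.1 mM/s.

12.1 mM/s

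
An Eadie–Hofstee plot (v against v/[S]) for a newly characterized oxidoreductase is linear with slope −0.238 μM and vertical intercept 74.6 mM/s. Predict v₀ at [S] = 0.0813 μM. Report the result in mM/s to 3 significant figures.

19.0 mM/s

In the Eadie–Hofstee form v = Vmax − Km·(v/[S]), the slope is −Km and the intercept is Vmax, so Km = 0.238 μM and Vmax = 74.6 mM/s.
v = 74.6 × 0.0813/(0.238 + 0.0813) = 19.0 mM/s.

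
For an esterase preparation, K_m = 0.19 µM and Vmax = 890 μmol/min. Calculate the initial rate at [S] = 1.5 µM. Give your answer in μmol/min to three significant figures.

790 μmol/min

v = Vmax·[S]/(Km + [S]) = 890 × 1.5 / (0.19 + 1.5)
  = 1335 / 1.690 = 790 μmol/min.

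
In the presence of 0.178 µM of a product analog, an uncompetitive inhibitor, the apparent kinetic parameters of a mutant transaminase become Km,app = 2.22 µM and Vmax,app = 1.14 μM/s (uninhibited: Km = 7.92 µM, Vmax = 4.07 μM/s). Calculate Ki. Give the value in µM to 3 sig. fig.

0.0693 µM

Uncompetitive: Vmax,app = Vmax/α (and Km,app = Km/α) with α = 1 + [I]/Ki.
α = Vmax/Vmax,app = 4.07/1.14 = 3.570.
Since α = 1 + [I]/Ki, [I]/Ki = 3.570 − 1 = 2.570 and Ki = 0.178/2.570 = 0.0693 µM.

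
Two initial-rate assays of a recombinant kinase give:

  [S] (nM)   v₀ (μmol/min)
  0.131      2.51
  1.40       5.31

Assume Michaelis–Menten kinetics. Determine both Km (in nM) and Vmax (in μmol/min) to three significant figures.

From v = Vmax[S]/(Km+[S]), each point gives Vmax = v(Km+[S])/[S].
Equating: 2.51(Km+0.131)/0.131 = 5.31(Km+1.40)/1.40.
19.16·Km + 2.51 = 3.793·Km + 5.31, so (19.16 − 3.793)·Km = 5.31 − 2.51.
Km = 2.800/15.37 = 0.182 nM; then Vmax = 2.51(0.182+0.131)/0.131 = 6.00 μmol/min.

Km = 0.182 nM; Vmax = 6.00 μmol/min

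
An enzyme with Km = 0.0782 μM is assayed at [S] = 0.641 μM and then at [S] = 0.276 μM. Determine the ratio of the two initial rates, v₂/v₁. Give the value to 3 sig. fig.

Since Vmax cancels, v₂/v₁ = [S]₂(Km+[S]₁) / [S]₁(Km+[S]₂).
= 0.276×(0.0782+0.641) / (0.641×(0.0782+0.276)) = 0.1985/0.2270 = 0.874.

0.874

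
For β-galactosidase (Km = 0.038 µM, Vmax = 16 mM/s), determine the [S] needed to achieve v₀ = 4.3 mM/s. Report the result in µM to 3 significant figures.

Rearranging v = Vmax[S]/(Km+[S]) gives [S] = Km·v/(Vmax − v).
[S] = 0.038 × 4.3 / (16 − 4.3) = 0.1634/11.70 = 0.0140 µM.

0.0140 µM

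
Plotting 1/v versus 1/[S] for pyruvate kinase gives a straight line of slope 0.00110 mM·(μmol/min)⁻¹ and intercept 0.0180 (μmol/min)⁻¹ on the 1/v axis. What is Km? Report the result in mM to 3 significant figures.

0.0611 mM

y-intercept = 1/Vmax ⇒ Vmax = 55.6 μmol/min; slope = Km/Vmax ⇒ Km = slope × Vmax.
Km = 0.00110 × 55.6 = 0.0611 mM.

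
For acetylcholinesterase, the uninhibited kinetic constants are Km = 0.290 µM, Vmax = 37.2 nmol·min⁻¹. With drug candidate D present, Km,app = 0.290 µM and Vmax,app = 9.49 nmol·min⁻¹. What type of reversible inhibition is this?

noncompetitive

Vmax decreases (37.2 → 9.49 nmol·min⁻¹) while Km is unchanged — pure noncompetitive inhibition.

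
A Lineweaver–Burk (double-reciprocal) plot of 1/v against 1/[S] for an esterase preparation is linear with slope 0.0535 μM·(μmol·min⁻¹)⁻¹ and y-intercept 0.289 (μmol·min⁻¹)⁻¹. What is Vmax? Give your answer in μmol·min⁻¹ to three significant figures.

The y-intercept of a Lineweaver–Burk plot equals 1/Vmax, so Vmax = 1/0.289 = 3.46 μmol·min⁻¹.

3.46 μmol·min⁻¹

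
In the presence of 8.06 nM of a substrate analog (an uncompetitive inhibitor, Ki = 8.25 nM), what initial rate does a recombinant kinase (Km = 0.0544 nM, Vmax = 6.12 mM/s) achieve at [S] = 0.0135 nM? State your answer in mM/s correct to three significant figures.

1.02 mM/s

With α = 1 + [I]/Ki = 1 + 8.06/8.25 = 1.977, the uncompetitive rate law is v = (Vmax/α)·[S] / (Km/α + [S]).
v = (6.12/1.977)×0.0135 / (0.0544/1.977 + 0.0135) = 0.04179/0.04102 = 1.02 mM/s.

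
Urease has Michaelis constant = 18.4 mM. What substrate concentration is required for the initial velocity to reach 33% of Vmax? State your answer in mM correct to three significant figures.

v/Vmax = [S]/(Km+[S]) = 0.33, so [S] = Km·0.33/(1 − 0.33) = 18.4 × 0.4925.
[S] = 9.06 mM.

9.06 mM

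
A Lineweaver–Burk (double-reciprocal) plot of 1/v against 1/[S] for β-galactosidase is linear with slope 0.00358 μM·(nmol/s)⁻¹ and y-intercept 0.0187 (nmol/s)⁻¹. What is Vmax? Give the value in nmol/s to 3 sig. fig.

53.5 nmol/s

The y-intercept of a Lineweaver–Burk plot equals 1/Vmax, so Vmax = 1/0.0187 = 53.5 nmol/s.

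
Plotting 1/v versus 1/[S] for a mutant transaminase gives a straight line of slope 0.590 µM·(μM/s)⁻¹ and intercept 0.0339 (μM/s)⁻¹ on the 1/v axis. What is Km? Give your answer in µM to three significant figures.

y-intercept = 1/Vmax ⇒ Vmax = 29.5 μM/s; slope = Km/Vmax ⇒ Km = slope × Vmax.
Km = 0.590 × 29.5 = 17.4 µM.

17.4 µM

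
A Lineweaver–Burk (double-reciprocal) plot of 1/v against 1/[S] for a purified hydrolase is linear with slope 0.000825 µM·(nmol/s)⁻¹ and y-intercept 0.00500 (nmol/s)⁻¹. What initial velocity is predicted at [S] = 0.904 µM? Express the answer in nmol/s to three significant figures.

169 nmol/s

The y-intercept is 1/Vmax, so Vmax = 1/0.00500 = 200 nmol/s.
The slope is Km/Vmax, so Km = 0.000825 × 200 = 0.165 µM.
Then v = 200 × 0.904/(0.165 + 0.904) = 169 nmol/s.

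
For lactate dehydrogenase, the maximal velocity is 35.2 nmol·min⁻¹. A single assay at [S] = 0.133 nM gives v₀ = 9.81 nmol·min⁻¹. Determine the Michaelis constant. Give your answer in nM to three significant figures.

v/Vmax = 9.81/35.2 = 0.2787 = [S]/(Km+[S]).
So Km + [S] = [S]/0.2787 = 0.4772 nM, giving Km = 0.4772 − 0.133 = 0.344 nM.

0.344 nM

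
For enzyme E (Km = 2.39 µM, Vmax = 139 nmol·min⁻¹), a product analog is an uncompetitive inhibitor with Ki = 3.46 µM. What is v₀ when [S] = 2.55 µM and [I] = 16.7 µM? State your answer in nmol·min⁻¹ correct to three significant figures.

20.6 nmol·min⁻¹

With α = 1 + [I]/Ki = 1 + 16.7/3.46 = 5.827, the uncompetitive rate law is v = (Vmax/α)·[S] / (Km/α + [S]).
v = (139/5.827)×2.55 / (2.39/5.827 + 2.55) = 60.83/2.960 = 20.6 nmol·min⁻¹.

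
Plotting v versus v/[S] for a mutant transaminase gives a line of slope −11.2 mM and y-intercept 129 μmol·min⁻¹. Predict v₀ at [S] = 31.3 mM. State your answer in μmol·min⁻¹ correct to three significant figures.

95.0 μmol·min⁻¹

In the Eadie–Hofstee form v = Vmax − Km·(v/[S]), the slope is −Km and the intercept is Vmax, so Km = 11.2 mM and Vmax = 129 μmol·min⁻¹.
v = 129 × 31.3/(11.2 + 31.3) = 95.0 μmol·min⁻¹.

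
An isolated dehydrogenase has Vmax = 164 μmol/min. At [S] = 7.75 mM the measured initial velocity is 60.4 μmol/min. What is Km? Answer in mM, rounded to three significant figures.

13.3 mM

From v = Vmax[S]/(Km+[S]), Km = [S](Vmax − v)/v.
Km = 7.75 × (164 − 60.4) / 60.4 = 802.9/60.4 = 13.3 mM.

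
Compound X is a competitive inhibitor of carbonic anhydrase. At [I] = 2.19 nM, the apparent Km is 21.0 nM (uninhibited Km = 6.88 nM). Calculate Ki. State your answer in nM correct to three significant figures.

1.07 nM

Competitive: Km,app = α·Km with α = 1 + [I]/Ki.
α = Km,app/Km = 21.0/6.88 = 3.052.
Ki = [I]/(α − 1) = 2.19/2.052 = 1.07 nM.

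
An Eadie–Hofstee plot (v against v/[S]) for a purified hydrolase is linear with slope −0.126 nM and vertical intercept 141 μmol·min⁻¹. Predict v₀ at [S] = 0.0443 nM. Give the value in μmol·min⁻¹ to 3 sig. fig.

36.7 μmol·min⁻¹

In the Eadie–Hofstee form v = Vmax − Km·(v/[S]), the slope is −Km and the intercept is Vmax, so Km = 0.126 nM and Vmax = 141 μmol·min⁻¹.
v = 141 × 0.0443/(0.126 + 0.0443) = 36.7 μmol·min⁻¹.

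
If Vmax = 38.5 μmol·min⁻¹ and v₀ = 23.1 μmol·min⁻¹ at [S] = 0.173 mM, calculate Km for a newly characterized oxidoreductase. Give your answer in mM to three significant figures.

From v = Vmax[S]/(Km+[S]), Km = [S](Vmax − v)/v.
Km = 0.173 × (38.5 − 23.1) / 23.1 = 2.664/23.1 = 0.115 mM.

0.115 mM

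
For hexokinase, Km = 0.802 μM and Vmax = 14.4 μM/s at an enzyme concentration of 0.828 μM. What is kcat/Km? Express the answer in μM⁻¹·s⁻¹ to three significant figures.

kcat = Vmax/[E]total = 14.4/0.828 = 17.4 s⁻¹.
kcat/Km = 17.4/0.802 = 21.7 μM⁻¹·s⁻¹.

21.7 μM⁻¹·s⁻¹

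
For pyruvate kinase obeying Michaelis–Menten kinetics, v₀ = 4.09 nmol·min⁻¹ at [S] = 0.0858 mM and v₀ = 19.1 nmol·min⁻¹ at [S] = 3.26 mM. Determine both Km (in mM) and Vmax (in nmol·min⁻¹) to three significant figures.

In reciprocal form, 1/v = (Km/Vmax)·(1/[S]) + 1/Vmax. The two points give (1/[S], 1/v) = (11.66, 0.2445) and (0.3067, 0.05236).
Slope = (0.2445 − 0.05236)/(11.66 − 0.3067) = 0.01693; intercept = 0.2445 − 0.01693×11.66 = 0.04716.
Vmax = 1/intercept = 21.2 nmol·min⁻¹; Km = slope × Vmax = 0.01693 × 21.2 = 0.359 mM.

Km = 0.359 mM; Vmax = 21.2 nmol·min⁻¹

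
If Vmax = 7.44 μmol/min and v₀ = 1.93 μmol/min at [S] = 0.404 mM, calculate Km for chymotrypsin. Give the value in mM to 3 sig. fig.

1.15 mM

v/Vmax = 1.93/7.44 = 0.2594 = [S]/(Km+[S]).
So Km + [S] = [S]/0.2594 = 1.557 mM, giving Km = 1.557 − 0.404 = 1.15 mM.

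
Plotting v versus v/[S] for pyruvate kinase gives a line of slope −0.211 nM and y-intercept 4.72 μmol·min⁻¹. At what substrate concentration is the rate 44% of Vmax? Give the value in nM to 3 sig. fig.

0.166 nM

The Eadie–Hofstee slope gives Km = 0.211 nM (slope = −Km).
v/Vmax = [S]/(Km+[S]) = 0.44 ⇒ [S] = Km·0.44/(1−0.44) = 0.211 × 0.7857 = 0.166 nM.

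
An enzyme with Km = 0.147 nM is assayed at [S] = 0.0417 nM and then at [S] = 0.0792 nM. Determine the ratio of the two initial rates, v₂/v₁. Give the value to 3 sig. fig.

The fractional saturations are [S]/(Km+[S]) = 0.0417/0.1887 = 0.2210 and 0.0792/0.2262 = 0.3501.
v₂/v₁ is just their ratio: 0.3501/0.2210 = 1.58.

1.58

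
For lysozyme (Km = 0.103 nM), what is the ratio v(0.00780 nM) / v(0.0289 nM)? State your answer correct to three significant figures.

The fractional saturations are [S]/(Km+[S]) = 0.0289/0.1319 = 0.2191 and 0.00780/0.1108 = 0.07040.
v₂/v₁ is just their ratio: 0.07040/0.2191 = 0.321.

0.321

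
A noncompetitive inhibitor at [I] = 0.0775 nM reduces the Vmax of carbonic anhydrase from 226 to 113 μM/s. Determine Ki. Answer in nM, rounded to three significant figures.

0.0775 nM

Noncompetitive: Vmax,app = Vmax/α with α = 1 + [I]/Ki.
α = Vmax/Vmax,app = 226/113 = 2.000.
Since α = 1 + [I]/Ki, [I]/Ki = 2.000 − 1 = 1.000 and Ki = 0.0775/1.000 = 0.0775 nM.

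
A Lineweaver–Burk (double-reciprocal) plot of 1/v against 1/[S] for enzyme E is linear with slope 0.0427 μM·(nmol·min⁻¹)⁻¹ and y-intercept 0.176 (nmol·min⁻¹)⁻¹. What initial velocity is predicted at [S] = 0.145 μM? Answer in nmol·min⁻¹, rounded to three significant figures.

2.13 nmol·min⁻¹

The y-intercept is 1/Vmax, so Vmax = 1/0.176 = 5.68 nmol·min⁻¹.
The slope is Km/Vmax, so Km = 0.0427 × 5.68 = 0.243 μM.
Then v = 5.68 × 0.145/(0.243 + 0.145) = 2.13 nmol·min⁻¹.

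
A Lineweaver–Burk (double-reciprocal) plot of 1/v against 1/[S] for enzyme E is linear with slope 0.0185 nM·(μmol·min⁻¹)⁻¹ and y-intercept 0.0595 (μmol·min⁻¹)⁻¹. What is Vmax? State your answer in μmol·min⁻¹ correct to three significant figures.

The y-intercept of a Lineweaver–Burk plot equals 1/Vmax, so Vmax = 1/0.0595 = 16.8 μmol·min⁻¹.

16.8 μmol·min⁻¹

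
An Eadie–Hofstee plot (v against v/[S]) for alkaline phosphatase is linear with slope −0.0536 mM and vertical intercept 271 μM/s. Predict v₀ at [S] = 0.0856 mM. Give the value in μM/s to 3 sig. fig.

In the Eadie–Hofstee form v = Vmax − Km·(v/[S]), the slope is −Km and the intercept is Vmax, so Km = 0.0536 mM and Vmax = 271 μM/s.
v = 271 × 0.0856/(0.0536 + 0.0856) = 167 μM/s.

167 μM/s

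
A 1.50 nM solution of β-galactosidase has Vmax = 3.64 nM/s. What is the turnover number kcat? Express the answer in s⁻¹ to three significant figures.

2.43 s⁻¹

kcat = Vmax/[E]total = 3.64 nM/s / 1.50 nM = 2.43 s⁻¹.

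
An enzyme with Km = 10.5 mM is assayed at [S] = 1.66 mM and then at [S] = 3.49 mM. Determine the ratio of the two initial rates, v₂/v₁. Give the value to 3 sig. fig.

1.83

The fractional saturations are [S]/(Km+[S]) = 1.66/12.16 = 0.1365 and 3.49/13.99 = 0.2495.
v₂/v₁ is just their ratio: 0.2495/0.1365 = 1.83.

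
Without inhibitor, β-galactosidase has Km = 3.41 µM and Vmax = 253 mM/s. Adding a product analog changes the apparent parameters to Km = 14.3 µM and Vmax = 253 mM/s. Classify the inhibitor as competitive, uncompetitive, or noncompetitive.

competitive

Km increases (3.41 → 14.3 µM) while Vmax is unchanged — the hallmark of competitive inhibition.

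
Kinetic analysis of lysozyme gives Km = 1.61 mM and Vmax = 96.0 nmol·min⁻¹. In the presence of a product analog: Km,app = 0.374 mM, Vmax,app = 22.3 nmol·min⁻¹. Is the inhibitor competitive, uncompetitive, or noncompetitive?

Both Km and Vmax decrease by the same factor (~4.31-fold) — characteristic of uncompetitive inhibition.

uncompetitive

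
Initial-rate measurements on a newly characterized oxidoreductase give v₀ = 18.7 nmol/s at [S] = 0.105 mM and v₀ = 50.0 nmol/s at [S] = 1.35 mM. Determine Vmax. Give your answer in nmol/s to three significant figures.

58.2 nmol/s

From v = Vmax[S]/(Km+[S]), each point gives Vmax = v(Km+[S])/[S].
Equating: 18.7(Km+0.105)/0.105 = 50.0(Km+1.35)/1.35.
178.1·Km + 18.7 = 37.04·Km + 50.0, so (178.1 − 37.04)·Km = 50.0 − 18.7.
Km = 31.30/141.1 = 0.222 mM; then Vmax = 18.7(0.222+0.105)/0.105 = 58.2 nmol/s.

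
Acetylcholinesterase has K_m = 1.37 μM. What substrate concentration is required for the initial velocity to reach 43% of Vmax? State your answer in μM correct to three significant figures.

v/Vmax = [S]/(Km+[S]) = 0.43, so [S] = Km·0.43/(1 − 0.43) = 1.37 × 0.7544.
[S] = 1.03 μM.

1.03 μM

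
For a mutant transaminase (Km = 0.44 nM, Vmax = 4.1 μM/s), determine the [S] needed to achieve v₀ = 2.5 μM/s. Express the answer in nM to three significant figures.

The required fractional saturation is v/Vmax = 2.5/4.1 = 0.6098.
Then [S]/(Km+[S]) = 0.6098 ⇒ [S] = 0.44 × 0.6098/(1 − 0.6098) = 0.688 nM.

0.688 nM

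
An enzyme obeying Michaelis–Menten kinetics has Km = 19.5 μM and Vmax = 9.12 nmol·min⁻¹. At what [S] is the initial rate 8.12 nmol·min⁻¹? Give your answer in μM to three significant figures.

158 μM

Rearranging v = Vmax[S]/(Km+[S]) gives [S] = Km·v/(Vmax − v).
[S] = 19.5 × 8.12 / (9.12 − 8.12) = 158.3/1.000 = 158 μM.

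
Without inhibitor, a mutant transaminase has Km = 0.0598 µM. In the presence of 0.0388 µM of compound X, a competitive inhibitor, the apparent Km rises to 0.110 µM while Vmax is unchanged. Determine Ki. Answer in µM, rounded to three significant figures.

0.0462 µM

Competitive: Km,app = α·Km with α = 1 + [I]/Ki.
α = Km,app/Km = 0.110/0.0598 = 1.839.
Since α = 1 + [I]/Ki, [I]/Ki = 1.839 − 1 = 0.8395 and Ki = 0.0388/0.8395 = 0.0462 µM.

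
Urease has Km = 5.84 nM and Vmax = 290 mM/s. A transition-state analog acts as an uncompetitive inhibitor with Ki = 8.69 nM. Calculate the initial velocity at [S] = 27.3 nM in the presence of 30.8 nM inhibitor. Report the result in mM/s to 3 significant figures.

60.9 mM/s

α = 1 + [I]/Ki = 1 + 30.8/8.69 = 4.544.
For an uncompetitive inhibitor, both parameters are divided by α, giving Vmax/α and Km/α: Km,app = 1.29 nM, Vmax,app = 63.8 mM/s.
v = Vmax,app·[S]/(Km,app + [S]) = 63.8 × 27.3/(1.29 + 27.3) = 60.9 mM/s.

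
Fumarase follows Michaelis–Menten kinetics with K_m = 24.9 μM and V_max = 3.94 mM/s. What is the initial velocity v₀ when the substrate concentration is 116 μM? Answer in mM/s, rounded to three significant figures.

3.24 mM/s

[S]/(Km+[S]) = 116/140.9 = 0.8233, the fractional saturation.
v = 0.8233 × Vmax = 0.8233 × 3.94 = 3.24 mM/s.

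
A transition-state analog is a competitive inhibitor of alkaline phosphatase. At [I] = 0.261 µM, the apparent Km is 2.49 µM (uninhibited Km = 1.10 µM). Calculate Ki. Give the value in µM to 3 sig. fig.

0.207 µM

Competitive: Km,app = α·Km with α = 1 + [I]/Ki.
α = Km,app/Km = 2.49/1.10 = 2.264.
Ki = [I]/(α − 1) = 0.261/1.264 = 0.207 µM.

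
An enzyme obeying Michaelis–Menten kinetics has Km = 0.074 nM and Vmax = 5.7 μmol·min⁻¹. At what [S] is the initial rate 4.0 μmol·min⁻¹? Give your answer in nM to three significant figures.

Rearranging v = Vmax[S]/(Km+[S]) gives [S] = Km·v/(Vmax − v).
[S] = 0.074 × 4.0 / (5.7 − 4.0) = 0.2960/1.700 = 0.174 nM.

0.174 nM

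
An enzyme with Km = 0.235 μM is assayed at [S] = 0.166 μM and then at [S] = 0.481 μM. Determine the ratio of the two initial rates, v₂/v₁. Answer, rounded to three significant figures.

1.62

The fractional saturations are [S]/(Km+[S]) = 0.166/0.4010 = 0.4140 and 0.481/0.7160 = 0.6718.
v₂/v₁ is just their ratio: 0.6718/0.4140 = 1.62.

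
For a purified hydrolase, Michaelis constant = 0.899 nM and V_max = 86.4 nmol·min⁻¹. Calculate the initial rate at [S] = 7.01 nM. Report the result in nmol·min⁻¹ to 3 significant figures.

[S]/(Km+[S]) = 7.01/7.909 = 0.8863, the fractional saturation.
v = 0.8863 × Vmax = 0.8863 × 86.4 = 76.6 nmol·min⁻¹.

76.6 nmol·min⁻¹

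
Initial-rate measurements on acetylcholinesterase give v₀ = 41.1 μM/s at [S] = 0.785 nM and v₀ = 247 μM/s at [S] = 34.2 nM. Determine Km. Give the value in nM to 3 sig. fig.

4.56 nM

From v = Vmax[S]/(Km+[S]), each point gives Vmax = v(Km+[S])/[S].
Equating: 41.1(Km+0.785)/0.785 = 247(Km+34.2)/34.2.
52.36·Km + 41.1 = 7.222·Km + 247, so (52.36 − 7.222)·Km = 247 − 41.1.
Km = 205.9/45.13 = 4.56 nM; then Vmax = 41.1(4.56+0.785)/0.785 = 280 μM/s.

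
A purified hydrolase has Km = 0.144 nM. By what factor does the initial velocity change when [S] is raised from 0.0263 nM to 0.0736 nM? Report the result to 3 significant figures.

The fractional saturations are [S]/(Km+[S]) = 0.0263/0.1703 = 0.1544 and 0.0736/0.2176 = 0.3382.
v₂/v₁ is just their ratio: 0.3382/0.1544 = 2.19.

2.19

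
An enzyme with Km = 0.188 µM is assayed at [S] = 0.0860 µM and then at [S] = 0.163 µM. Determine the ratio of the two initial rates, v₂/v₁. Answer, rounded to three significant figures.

Since Vmax cancels, v₂/v₁ = [S]₂(Km+[S]₁) / [S]₁(Km+[S]₂).
= 0.163×(0.188+0.0860) / (0.0860×(0.188+0.163)) = 0.04466/0.03019 = 1.48.

1.48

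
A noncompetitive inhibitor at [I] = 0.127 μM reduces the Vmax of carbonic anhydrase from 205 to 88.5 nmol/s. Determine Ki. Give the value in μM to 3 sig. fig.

0.0965 μM

Noncompetitive: Vmax,app = Vmax/α with α = 1 + [I]/Ki.
α = Vmax/Vmax,app = 205/88.5 = 2.316.
Ki = [I]/(α − 1) = 0.127/1.316 = 0.0965 μM.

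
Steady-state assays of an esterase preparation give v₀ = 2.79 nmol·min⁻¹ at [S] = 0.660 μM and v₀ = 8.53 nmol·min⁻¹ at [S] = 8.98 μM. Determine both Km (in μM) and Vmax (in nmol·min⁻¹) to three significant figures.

From v = Vmax[S]/(Km+[S]), each point gives Vmax = v(Km+[S])/[S].
Equating: 2.79(Km+0.660)/0.660 = 8.53(Km+8.98)/8.98.
4.227·Km + 2.79 = 0.9499·Km + 8.53, so (4.227 − 0.9499)·Km = 8.53 − 2.79.
Km = 5.740/3.277 = 1.75 μM; then Vmax = 2.79(1.75+0.660)/0.660 = 10.2 nmol·min⁻¹.

Km = 1.75 μM; Vmax = 10.2 nmol·min⁻¹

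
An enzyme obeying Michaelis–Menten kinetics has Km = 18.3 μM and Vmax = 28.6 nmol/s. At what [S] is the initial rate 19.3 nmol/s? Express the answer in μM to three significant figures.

Rearranging v = Vmax[S]/(Km+[S]) gives [S] = Km·v/(Vmax − v).
[S] = 18.3 × 19.3 / (28.6 − 19.3) = 353.2/9.300 = 38.0 μM.

38.0 μM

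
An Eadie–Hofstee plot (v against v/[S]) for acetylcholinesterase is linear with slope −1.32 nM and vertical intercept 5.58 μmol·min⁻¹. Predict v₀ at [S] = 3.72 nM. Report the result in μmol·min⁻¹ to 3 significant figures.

In the Eadie–Hofstee form v = Vmax − Km·(v/[S]), the slope is −Km and the intercept is Vmax, so Km = 1.32 nM and Vmax = 5.58 μmol·min⁻¹.
v = 5.58 × 3.72/(1.32 + 3.72) = 4.12 μmol·min⁻¹.

4.12 μmol·min⁻¹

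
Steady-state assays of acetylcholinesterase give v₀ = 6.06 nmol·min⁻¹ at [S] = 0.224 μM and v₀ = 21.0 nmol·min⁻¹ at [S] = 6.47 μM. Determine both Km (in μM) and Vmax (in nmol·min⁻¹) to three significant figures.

Km = 0.628 μM; Vmax = 23.0 nmol·min⁻¹

In reciprocal form, 1/v = (Km/Vmax)·(1/[S]) + 1/Vmax. The two points give (1/[S], 1/v) = (4.464, 0.1650) and (0.1546, 0.04762).
Slope = (0.1650 − 0.04762)/(4.464 − 0.1546) = 0.02724; intercept = 0.1650 − 0.02724×4.464 = 0.04341.
Vmax = 1/intercept = 23.0 nmol·min⁻¹; Km = slope × Vmax = 0.02724 × 23.0 = 0.628 μM.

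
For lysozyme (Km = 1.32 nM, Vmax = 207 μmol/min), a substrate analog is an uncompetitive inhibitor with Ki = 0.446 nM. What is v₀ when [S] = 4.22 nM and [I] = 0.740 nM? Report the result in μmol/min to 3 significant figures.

With α = 1 + [I]/Ki = 1 + 0.740/0.446 = 2.659, the uncompetitive rate law is v = (Vmax/α)·[S] / (Km/α + [S]).
v = (207/2.659)×4.22 / (1.32/2.659 + 4.22) = 328.5/4.716 = 69.7 μmol/min.

69.7 μmol/min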